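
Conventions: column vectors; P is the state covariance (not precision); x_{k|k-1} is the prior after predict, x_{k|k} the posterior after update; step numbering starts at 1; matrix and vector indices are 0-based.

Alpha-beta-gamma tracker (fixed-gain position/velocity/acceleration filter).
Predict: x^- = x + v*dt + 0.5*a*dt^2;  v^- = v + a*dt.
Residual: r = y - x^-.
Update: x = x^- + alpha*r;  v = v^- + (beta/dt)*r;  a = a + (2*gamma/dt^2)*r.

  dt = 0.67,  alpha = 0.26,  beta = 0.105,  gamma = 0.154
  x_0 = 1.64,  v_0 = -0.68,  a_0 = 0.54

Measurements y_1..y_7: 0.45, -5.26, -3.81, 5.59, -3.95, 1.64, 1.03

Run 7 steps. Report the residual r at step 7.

resid = 1.4467

step 1: x_pred=1.3056  r=-0.8556  x^+=1.0831  v^+=-0.4523  a^+=-0.0470
step 2: x_pred=0.7696  r=-6.0296  x^+=-0.7981  v^+=-1.4287  a^+=-4.1841
step 3: x_pred=-2.6945  r=-1.1155  x^+=-2.9845  v^+=-4.4069  a^+=-4.9494
step 4: x_pred=-7.0480  r=12.6380  x^+=-3.7621  v^+=-5.7424  a^+=3.7218
step 5: x_pred=-6.7742  r=2.8242  x^+=-6.0399  v^+=-2.8062  a^+=5.6595
step 6: x_pred=-6.6498  r=8.2898  x^+=-4.4944  v^+=2.2848  a^+=11.3473
step 7: x_pred=-0.4167  r=1.4467  x^+=-0.0405  v^+=10.1143  a^+=12.3399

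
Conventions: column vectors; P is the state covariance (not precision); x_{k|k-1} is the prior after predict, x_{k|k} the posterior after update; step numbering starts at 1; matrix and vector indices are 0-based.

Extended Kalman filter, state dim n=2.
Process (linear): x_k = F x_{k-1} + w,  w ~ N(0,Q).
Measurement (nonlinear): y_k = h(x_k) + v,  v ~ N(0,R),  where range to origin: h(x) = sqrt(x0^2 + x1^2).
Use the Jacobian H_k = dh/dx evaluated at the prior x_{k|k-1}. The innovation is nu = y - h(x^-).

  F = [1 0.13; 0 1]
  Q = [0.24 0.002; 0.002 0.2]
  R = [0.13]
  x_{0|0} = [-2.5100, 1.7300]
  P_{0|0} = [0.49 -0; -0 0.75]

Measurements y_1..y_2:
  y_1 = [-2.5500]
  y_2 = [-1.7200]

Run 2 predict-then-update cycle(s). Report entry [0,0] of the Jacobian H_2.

step 1: x^-=[-2.2851, 1.7300]  P^-=[0.7427 0.0995; 0.0995 0.9500]  H_jac=[-0.7973 0.6036]  S=[0.8524]  K=[-0.6242; 0.5796]  nu=[-5.4161]  x^+=[1.0954, -1.4093]  P^+=[0.4106 0.4079; 0.4079 0.6636]
step 2: x^-=[0.9122, -1.4093]  P^-=[0.7678 0.4962; 0.4962 0.8636]  H_jac=[0.5434 -0.8395]  S=[0.5127]  K=[0.0014; -0.8882]  nu=[-3.3988]  x^+=[0.9075, 1.6096]  P^+=[0.7678 0.4968; 0.4968 0.4591]

H_jac[0,0] = 0.5434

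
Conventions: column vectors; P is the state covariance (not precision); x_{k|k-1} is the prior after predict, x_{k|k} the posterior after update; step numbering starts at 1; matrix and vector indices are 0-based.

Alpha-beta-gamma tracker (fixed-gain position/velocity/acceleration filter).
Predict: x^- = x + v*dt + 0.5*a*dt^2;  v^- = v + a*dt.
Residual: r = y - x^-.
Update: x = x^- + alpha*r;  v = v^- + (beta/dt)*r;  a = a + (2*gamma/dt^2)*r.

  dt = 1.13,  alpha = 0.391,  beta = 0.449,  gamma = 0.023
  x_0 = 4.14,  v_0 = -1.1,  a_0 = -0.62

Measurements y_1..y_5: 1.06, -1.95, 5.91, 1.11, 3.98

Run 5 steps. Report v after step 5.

v_post = 1.9611

step 1: x_pred=2.5012  r=-1.4412  x^+=1.9377  v^+=-2.3732  a^+=-0.6719
step 2: x_pred=-1.1731  r=-0.7769  x^+=-1.4769  v^+=-3.4412  a^+=-0.6999
step 3: x_pred=-5.8123  r=11.7223  x^+=-1.2289  v^+=0.4257  a^+=-0.2776
step 4: x_pred=-0.9251  r=2.0351  x^+=-0.1294  v^+=0.9206  a^+=-0.2043
step 5: x_pred=0.7805  r=3.1995  x^+=2.0315  v^+=1.9611  a^+=-0.0890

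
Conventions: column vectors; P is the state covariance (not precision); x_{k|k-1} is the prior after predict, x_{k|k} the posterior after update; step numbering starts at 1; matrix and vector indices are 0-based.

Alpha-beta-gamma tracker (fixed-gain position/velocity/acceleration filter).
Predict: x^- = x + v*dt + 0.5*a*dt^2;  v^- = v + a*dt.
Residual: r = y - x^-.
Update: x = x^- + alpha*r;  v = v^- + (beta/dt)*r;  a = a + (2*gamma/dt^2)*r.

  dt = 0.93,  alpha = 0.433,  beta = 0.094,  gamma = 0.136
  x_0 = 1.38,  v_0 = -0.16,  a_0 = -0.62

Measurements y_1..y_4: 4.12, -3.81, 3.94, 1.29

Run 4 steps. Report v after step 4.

step 1: x_pred=0.9631  r=3.1569  x^+=2.3300  v^+=-0.4175  a^+=0.3728
step 2: x_pred=2.1030  r=-5.9130  x^+=-0.4574  v^+=-0.6685  a^+=-1.4867
step 3: x_pred=-1.7220  r=5.6620  x^+=0.7297  v^+=-1.4788  a^+=0.2939
step 4: x_pred=-0.5186  r=1.8086  x^+=0.2645  v^+=-1.0227  a^+=0.8626

v_post = -1.0227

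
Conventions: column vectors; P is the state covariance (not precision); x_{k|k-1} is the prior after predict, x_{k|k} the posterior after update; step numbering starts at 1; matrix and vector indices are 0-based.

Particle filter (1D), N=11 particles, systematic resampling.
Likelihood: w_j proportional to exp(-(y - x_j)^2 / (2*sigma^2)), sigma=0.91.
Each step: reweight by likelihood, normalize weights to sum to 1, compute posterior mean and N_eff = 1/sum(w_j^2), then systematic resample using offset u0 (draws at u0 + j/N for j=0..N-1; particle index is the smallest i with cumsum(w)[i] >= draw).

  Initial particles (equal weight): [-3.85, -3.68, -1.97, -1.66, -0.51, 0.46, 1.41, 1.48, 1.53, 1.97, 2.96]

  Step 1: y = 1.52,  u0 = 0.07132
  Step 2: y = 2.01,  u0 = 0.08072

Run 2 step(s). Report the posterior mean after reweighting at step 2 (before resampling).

post_mean = 1.6609

step 1: w=[0.0000, 0.0000, 0.0001, 0.0005, 0.0175, 0.1067, 0.2087, 0.2101, 0.2103, 0.1861, 0.0601]  mean=1.5105  Neff=5.4997  idx=[5, 6, 6, 7, 7, 7, 8, 8, 9, 9, 10]
step 2: w=[0.0270, 0.0926, 0.0926, 0.0971, 0.0971, 0.0971, 0.1001, 0.1001, 0.1149, 0.1149, 0.0667]  mean=1.6609  Neff=10.3067  idx=[1, 2, 3, 4, 5, 6, 7, 8, 8, 9, 10]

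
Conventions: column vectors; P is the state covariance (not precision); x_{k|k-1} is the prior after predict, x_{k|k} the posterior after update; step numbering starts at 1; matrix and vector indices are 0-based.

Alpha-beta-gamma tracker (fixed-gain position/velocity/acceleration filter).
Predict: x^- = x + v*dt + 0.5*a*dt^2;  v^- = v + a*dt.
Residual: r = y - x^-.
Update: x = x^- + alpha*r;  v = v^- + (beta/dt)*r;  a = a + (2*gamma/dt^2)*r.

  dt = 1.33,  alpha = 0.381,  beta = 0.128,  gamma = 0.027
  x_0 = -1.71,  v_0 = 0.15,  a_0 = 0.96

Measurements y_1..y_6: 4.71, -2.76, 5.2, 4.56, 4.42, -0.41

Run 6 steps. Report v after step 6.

v_post = 2.7847

step 1: x_pred=-0.6614  r=5.3714  x^+=1.3851  v^+=1.9437  a^+=1.1240
step 2: x_pred=4.9644  r=-7.7244  x^+=2.0214  v^+=2.6952  a^+=0.8882
step 3: x_pred=6.3916  r=-1.1916  x^+=5.9376  v^+=3.7618  a^+=0.8518
step 4: x_pred=11.6942  r=-7.1342  x^+=8.9761  v^+=4.2081  a^+=0.6340
step 5: x_pred=15.1336  r=-10.7136  x^+=11.0517  v^+=4.0203  a^+=0.3069
step 6: x_pred=16.6701  r=-17.0801  x^+=10.1626  v^+=2.7847  a^+=-0.2145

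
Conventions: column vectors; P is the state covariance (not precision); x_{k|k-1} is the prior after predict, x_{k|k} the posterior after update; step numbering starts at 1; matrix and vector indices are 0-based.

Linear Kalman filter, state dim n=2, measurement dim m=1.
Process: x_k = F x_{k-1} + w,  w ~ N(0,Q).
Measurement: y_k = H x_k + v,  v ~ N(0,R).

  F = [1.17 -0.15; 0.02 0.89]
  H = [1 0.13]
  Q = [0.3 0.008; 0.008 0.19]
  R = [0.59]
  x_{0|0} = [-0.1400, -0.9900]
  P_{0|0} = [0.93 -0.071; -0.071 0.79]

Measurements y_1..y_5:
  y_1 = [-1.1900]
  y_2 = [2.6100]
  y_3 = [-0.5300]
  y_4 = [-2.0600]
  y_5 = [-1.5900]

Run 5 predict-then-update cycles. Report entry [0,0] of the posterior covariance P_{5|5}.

step 1: x^-=[-0.0153, -0.8839]  P^-=[1.6158 -0.1494; -0.1494 0.8136]  S=[2.1807]  K=[0.7320; -0.0200]  nu=[-1.0598]  x^+=[-0.7911, -0.8627]  P^+=[0.4472 -0.1175; -0.1175 0.8127]
step 2: x^-=[-0.7962, -0.7836]  P^-=[0.9717 -0.2120; -0.2120 0.8298]  S=[1.5206]  K=[0.6209; -0.0685]  nu=[3.5081]  x^+=[1.3819, -1.0239]  P^+=[0.3855 -0.1473; -0.1473 0.8226]
step 3: x^-=[1.7704, -0.8836]  P^-=[0.8979 -0.2458; -0.2458 0.8365]  S=[1.4381]  K=[0.6021; -0.0953]  nu=[-2.1856]  x^+=[0.4544, -0.6753]  P^+=[0.3765 -0.1633; -0.1633 0.8235]
step 4: x^-=[0.6330, -0.5919]  P^-=[0.8912 -0.2626; -0.2626 0.8366]  S=[1.4271]  K=[0.6006; -0.1078]  nu=[-2.6160]  x^+=[-0.9382, -0.3098]  P^+=[0.3765 -0.1702; -0.1702 0.8200]
step 5: x^-=[-1.0512, -0.2945]  P^-=[0.8936 -0.2694; -0.2694 0.8336]  S=[1.4276]  K=[0.6014; -0.1128]  nu=[-0.5005]  x^+=[-1.3522, -0.2381]  P^+=[0.3772 -0.1726; -0.1726 0.8154]

P_post[0,0] = 0.3772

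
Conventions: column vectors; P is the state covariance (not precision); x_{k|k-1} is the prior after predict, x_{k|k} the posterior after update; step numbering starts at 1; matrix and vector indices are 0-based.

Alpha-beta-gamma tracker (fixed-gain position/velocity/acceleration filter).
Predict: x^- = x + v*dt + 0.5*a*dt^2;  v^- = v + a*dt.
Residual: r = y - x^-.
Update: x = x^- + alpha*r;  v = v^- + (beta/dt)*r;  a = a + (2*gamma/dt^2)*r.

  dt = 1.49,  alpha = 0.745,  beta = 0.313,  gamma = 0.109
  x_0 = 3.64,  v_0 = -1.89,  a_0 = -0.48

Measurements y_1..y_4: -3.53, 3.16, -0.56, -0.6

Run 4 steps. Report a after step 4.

step 1: x_pred=0.2911  r=-3.8211  x^+=-2.5556  v^+=-3.4079  a^+=-0.8552
step 2: x_pred=-8.5827  r=11.7427  x^+=0.1656  v^+=-2.2154  a^+=0.2979
step 3: x_pred=-2.8047  r=2.2447  x^+=-1.1324  v^+=-1.3001  a^+=0.5183
step 4: x_pred=-2.4942  r=1.8942  x^+=-1.0830  v^+=-0.1299  a^+=0.7043

a_post = 0.7043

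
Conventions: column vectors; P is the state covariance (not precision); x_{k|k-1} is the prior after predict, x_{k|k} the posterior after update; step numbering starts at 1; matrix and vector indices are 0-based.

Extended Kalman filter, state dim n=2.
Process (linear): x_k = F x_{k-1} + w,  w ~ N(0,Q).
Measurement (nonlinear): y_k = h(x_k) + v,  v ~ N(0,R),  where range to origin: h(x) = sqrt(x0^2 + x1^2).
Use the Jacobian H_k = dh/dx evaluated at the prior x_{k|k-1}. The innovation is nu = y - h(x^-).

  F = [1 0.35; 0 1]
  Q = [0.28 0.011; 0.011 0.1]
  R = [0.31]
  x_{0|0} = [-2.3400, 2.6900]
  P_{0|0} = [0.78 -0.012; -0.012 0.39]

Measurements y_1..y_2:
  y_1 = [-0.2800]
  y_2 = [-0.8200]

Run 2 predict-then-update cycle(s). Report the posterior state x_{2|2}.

x_post = [-1.1481, 0.2292]

step 1: x^-=[-1.3985, 2.6900]  P^-=[1.0994 0.1355; 0.1355 0.4900]  H_jac=[-0.4613 0.8873]  S=[0.8187]  K=[-0.4725; 0.4547]  nu=[-3.3118]  x^+=[0.1665, 1.1842]  P^+=[0.9166 0.3114; 0.3114 0.3208]
step 2: x^-=[0.5809, 1.1842]  P^-=[1.4538 0.4347; 0.4347 0.4208]  H_jac=[0.4404 0.8978]  S=[1.2749]  K=[0.8083; 0.4465]  nu=[-2.1391]  x^+=[-1.1481, 0.2292]  P^+=[0.6208 -0.0254; -0.0254 0.1666]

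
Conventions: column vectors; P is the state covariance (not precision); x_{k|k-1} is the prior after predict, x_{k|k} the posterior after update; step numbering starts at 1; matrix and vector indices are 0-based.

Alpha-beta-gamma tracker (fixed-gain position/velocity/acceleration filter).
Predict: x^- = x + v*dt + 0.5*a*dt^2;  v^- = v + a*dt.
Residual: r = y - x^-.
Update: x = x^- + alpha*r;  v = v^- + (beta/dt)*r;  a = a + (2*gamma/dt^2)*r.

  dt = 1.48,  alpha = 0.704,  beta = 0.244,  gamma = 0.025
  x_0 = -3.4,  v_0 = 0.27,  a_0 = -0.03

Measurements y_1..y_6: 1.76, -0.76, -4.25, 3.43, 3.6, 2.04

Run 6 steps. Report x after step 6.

x_post = 2.8651

step 1: x_pred=-3.0333  r=4.7933  x^+=0.3412  v^+=1.0158  a^+=0.0794
step 2: x_pred=1.9316  r=-2.6916  x^+=0.0367  v^+=0.6896  a^+=0.0180
step 3: x_pred=1.0770  r=-5.3270  x^+=-2.6732  v^+=-0.1620  a^+=-0.1036
step 4: x_pred=-3.0265  r=6.4565  x^+=1.5189  v^+=0.7491  a^+=0.0438
step 5: x_pred=2.6754  r=0.9246  x^+=3.3263  v^+=0.9663  a^+=0.0649
step 6: x_pred=4.8274  r=-2.7874  x^+=2.8651  v^+=0.6027  a^+=0.0012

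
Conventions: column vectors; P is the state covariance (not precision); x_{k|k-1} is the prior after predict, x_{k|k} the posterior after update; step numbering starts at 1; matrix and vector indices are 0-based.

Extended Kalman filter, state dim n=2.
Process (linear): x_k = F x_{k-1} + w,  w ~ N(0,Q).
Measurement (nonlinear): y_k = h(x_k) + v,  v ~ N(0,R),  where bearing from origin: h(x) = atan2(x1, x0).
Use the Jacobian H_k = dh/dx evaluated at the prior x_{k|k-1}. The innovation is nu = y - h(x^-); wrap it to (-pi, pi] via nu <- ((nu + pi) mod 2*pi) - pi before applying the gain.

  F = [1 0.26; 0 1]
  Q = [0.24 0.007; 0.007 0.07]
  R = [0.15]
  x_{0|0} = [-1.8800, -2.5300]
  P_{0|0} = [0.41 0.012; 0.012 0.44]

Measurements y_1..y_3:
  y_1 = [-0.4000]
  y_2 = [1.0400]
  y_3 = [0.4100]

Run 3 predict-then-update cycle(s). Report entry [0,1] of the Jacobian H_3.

step 1: x^-=[-2.5378, -2.5300]  P^-=[0.6860 0.1334; 0.1334 0.5100]  H_jac=[0.1970 -0.1976]  S=[0.1862]  K=[0.5844; -0.4002]  nu=[1.9577]  x^+=[-1.3937, -3.3136]  P^+=[0.6224 0.1769; 0.1769 0.4802]
step 2: x^-=[-2.2552, -3.3136]  P^-=[0.9869 0.3088; 0.3088 0.5502]  H_jac=[0.2062 -0.1404]  S=[0.1849]  K=[0.8662; -0.0732]  nu=[-3.0748]  x^+=[-4.9186, -3.0884]  P^+=[0.8481 0.3205; 0.3205 0.5492]
step 3: x^-=[-5.7216, -3.0884]  P^-=[1.2919 0.4703; 0.4703 0.6192]  H_jac=[0.0731 -0.1353]  S=[0.1589]  K=[0.1933; -0.3111]  nu=[3.0566]  x^+=[-5.1307, -4.0393]  P^+=[1.2860 0.4799; 0.4799 0.6038]

H_jac[0,1] = -0.1353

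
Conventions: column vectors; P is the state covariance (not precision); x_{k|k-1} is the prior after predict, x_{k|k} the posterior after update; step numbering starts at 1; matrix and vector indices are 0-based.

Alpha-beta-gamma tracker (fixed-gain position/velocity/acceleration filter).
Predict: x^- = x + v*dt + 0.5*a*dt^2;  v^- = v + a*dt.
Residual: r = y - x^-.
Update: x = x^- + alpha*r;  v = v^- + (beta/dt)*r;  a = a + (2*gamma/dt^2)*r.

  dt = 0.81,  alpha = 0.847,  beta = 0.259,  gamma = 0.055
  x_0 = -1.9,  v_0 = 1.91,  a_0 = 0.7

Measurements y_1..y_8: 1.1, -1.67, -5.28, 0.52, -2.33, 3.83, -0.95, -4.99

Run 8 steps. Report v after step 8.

v_post = -1.7724

step 1: x_pred=-0.1233  r=1.2233  x^+=0.9128  v^+=2.8681  a^+=0.9051
step 2: x_pred=3.5330  r=-5.2030  x^+=-0.8739  v^+=1.9376  a^+=0.0328
step 3: x_pred=0.7063  r=-5.9863  x^+=-4.3641  v^+=0.0500  a^+=-0.9709
step 4: x_pred=-4.6421  r=5.1621  x^+=-0.2698  v^+=0.9142  a^+=-0.1054
step 5: x_pred=0.4361  r=-2.7661  x^+=-1.9068  v^+=-0.0556  a^+=-0.5692
step 6: x_pred=-2.1386  r=5.9686  x^+=2.9168  v^+=1.3918  a^+=0.4315
step 7: x_pred=4.1857  r=-5.1357  x^+=-0.1642  v^+=0.0992  a^+=-0.4295
step 8: x_pred=-0.2248  r=-4.7652  x^+=-4.2609  v^+=-1.7724  a^+=-1.2285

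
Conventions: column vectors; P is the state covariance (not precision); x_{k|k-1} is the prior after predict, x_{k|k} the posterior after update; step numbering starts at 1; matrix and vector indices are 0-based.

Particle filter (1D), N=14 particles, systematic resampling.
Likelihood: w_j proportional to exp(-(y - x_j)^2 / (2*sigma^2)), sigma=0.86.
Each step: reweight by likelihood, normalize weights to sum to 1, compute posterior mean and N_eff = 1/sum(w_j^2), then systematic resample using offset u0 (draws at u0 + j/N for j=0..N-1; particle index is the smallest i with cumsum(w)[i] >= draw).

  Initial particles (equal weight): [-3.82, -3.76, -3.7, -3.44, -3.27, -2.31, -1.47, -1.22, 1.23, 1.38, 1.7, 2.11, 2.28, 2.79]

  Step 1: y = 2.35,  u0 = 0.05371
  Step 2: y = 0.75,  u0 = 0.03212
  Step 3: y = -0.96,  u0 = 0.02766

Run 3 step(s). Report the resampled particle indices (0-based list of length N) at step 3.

resampled_idx = [0, 0, 1, 1, 1, 2, 3, 3, 4, 5, 5, 6, 7, 9]

step 1: w=[0.0000, 0.0000, 0.0000, 0.0000, 0.0000, 0.0000, 0.0000, 0.0000, 0.0942, 0.1165, 0.1653, 0.2116, 0.2193, 0.1930]  mean=2.0426  Neff=5.5586  idx=[8, 9, 9, 10, 10, 11, 11, 11, 12, 12, 12, 13, 13, 13]
step 2: w=[0.1669, 0.1491, 0.1491, 0.1060, 0.1060, 0.0559, 0.0559, 0.0559, 0.0401, 0.0401, 0.0401, 0.0117, 0.0117, 0.0117]  mean=1.7028  Neff=9.1419  idx=[0, 0, 1, 1, 2, 2, 2, 3, 4, 4, 6, 7, 9, 10]
step 3: w=[0.1686, 0.1686, 0.1065, 0.1065, 0.1065, 0.1065, 0.1065, 0.0361, 0.0361, 0.0361, 0.0074, 0.0074, 0.0036, 0.0036]  mean=1.3813  Neff=8.5014  idx=[0, 0, 1, 1, 1, 2, 3, 3, 4, 5, 5, 6, 7, 9]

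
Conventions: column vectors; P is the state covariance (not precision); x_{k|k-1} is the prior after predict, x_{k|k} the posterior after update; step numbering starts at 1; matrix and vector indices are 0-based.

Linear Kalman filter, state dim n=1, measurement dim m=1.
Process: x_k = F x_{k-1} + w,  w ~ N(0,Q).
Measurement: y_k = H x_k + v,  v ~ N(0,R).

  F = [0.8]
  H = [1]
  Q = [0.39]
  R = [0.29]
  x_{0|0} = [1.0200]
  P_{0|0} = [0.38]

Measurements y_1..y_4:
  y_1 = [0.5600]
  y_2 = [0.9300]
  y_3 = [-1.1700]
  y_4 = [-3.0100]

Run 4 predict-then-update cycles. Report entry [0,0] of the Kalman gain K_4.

K[0,0] = 0.6367

step 1: x^-=[0.8160]  P^-=[0.6332]  S=[0.9232]  K=[0.6859]  nu=[-0.2560]  x^+=[0.6404]  P^+=[0.1989]
step 2: x^-=[0.5123]  P^-=[0.5173]  S=[0.8073]  K=[0.6408]  nu=[0.4177]  x^+=[0.7800]  P^+=[0.1858]
step 3: x^-=[0.6240]  P^-=[0.5089]  S=[0.7989]  K=[0.6370]  nu=[-1.7940]  x^+=[-0.5188]  P^+=[0.1847]
step 4: x^-=[-0.4151]  P^-=[0.5082]  S=[0.7982]  K=[0.6367]  nu=[-2.5949]  x^+=[-2.0672]  P^+=[0.1846]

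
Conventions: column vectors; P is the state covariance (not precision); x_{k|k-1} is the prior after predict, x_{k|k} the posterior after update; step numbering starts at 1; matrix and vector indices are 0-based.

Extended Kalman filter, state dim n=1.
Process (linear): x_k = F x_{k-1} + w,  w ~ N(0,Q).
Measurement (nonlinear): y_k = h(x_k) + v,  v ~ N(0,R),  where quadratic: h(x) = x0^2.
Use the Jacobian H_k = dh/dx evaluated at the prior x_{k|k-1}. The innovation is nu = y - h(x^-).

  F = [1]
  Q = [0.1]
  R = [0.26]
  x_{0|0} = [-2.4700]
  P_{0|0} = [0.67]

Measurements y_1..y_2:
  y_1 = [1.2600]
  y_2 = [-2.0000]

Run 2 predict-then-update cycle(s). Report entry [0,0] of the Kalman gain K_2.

step 1: x^-=[-2.4700]  P^-=[0.7700]  H_jac=[-4.9400]  S=[19.0508]  K=[-0.1997]  nu=[-4.8409]  x^+=[-1.5034]  P^+=[0.0105]
step 2: x^-=[-1.5034]  P^-=[0.1105]  H_jac=[-3.0069]  S=[1.2591]  K=[-0.2639]  nu=[-4.2603]  x^+=[-0.3791]  P^+=[0.0228]

K[0,0] = -0.2639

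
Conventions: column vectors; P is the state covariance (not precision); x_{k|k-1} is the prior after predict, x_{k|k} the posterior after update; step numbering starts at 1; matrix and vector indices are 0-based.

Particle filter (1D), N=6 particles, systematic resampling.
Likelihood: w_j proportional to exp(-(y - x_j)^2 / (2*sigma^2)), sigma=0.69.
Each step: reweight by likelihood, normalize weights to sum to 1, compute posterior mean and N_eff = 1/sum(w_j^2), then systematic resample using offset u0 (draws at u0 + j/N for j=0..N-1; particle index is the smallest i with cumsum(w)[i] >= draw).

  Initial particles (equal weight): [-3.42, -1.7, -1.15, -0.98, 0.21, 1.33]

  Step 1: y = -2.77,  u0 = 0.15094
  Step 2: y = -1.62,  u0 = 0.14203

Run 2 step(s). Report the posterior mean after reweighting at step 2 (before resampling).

step 1: w=[0.6168, 0.2888, 0.0611, 0.0332, 0.0001, 0.0000]  mean=-2.7032  Neff=2.1337  idx=[0, 0, 0, 1, 1, 3]
step 2: w=[0.0122, 0.0122, 0.0122, 0.3629, 0.3629, 0.2376]  mean=-1.5916  Neff=3.1215  idx=[3, 3, 4, 4, 5, 5]

post_mean = -1.5916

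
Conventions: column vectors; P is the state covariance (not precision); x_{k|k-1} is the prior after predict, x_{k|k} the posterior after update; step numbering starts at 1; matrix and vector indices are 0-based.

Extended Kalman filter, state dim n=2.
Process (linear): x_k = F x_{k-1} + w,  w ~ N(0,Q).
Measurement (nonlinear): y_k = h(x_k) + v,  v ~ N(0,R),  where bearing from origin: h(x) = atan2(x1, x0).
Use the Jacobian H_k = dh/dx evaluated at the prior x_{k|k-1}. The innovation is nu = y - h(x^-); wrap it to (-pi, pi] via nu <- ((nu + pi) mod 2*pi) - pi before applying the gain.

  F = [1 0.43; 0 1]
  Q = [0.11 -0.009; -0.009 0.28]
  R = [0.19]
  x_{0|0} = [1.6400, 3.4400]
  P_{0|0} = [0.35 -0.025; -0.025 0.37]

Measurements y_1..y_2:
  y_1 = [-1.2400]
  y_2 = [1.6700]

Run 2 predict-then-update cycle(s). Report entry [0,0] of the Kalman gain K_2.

K[0,0] = -0.0438

step 1: x^-=[3.1192, 3.4400]  P^-=[0.5069 0.1251; 0.1251 0.6500]  H_jac=[-0.1595 0.1447]  S=[0.2107]  K=[-0.2979; 0.3515]  nu=[-2.0743]  x^+=[3.7371, 2.7109]  P^+=[0.4882 0.1472; 0.1472 0.6240]
step 2: x^-=[4.9028, 2.7109]  P^-=[0.8401 0.4065; 0.4065 0.9040]  H_jac=[-0.0864 0.1562]  S=[0.2074]  K=[-0.0438; 0.5117]  nu=[1.1649]  x^+=[4.8518, 3.3070]  P^+=[0.8397 0.4111; 0.4111 0.8497]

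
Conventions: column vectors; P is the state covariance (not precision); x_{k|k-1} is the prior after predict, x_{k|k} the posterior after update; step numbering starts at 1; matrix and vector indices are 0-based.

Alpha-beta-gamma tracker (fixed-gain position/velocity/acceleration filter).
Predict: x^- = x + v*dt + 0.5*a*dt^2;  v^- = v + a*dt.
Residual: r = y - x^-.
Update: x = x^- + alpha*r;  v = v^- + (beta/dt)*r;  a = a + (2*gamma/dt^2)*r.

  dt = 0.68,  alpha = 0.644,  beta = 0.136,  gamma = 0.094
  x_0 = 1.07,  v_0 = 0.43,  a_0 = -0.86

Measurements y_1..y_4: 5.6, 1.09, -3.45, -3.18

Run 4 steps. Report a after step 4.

step 1: x_pred=1.1636  r=4.4364  x^+=4.0206  v^+=0.7325  a^+=0.9437
step 2: x_pred=4.7369  r=-3.6469  x^+=2.3883  v^+=0.6448  a^+=-0.5390
step 3: x_pred=2.7022  r=-6.1522  x^+=-1.2598  v^+=-0.9521  a^+=-3.0403
step 4: x_pred=-2.6102  r=-0.5698  x^+=-2.9771  v^+=-3.1335  a^+=-3.2720

a_post = -3.2720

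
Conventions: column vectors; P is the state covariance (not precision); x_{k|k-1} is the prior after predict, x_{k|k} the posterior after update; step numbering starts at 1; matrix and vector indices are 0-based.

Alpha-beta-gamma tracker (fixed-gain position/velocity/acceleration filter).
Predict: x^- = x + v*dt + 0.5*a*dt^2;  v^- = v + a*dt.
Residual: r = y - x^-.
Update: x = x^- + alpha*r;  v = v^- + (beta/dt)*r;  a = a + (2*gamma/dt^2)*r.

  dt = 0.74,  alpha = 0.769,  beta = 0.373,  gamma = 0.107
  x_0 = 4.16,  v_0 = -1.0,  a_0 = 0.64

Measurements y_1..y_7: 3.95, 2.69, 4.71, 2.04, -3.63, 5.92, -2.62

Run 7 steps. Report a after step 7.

step 1: x_pred=3.5952  r=0.3548  x^+=3.8680  v^+=-0.3476  a^+=0.7786
step 2: x_pred=3.8240  r=-1.1340  x^+=2.9520  v^+=-0.3430  a^+=0.3355
step 3: x_pred=2.7900  r=1.9200  x^+=4.2665  v^+=0.8730  a^+=1.0858
step 4: x_pred=5.2098  r=-3.1698  x^+=2.7722  v^+=0.0788  a^+=-0.1530
step 5: x_pred=2.7886  r=-6.4186  x^+=-2.1473  v^+=-3.2698  a^+=-2.6613
step 6: x_pred=-5.2956  r=11.2156  x^+=3.3292  v^+=0.4141  a^+=1.7217
step 7: x_pred=4.1070  r=-6.7270  x^+=-1.0661  v^+=-1.7026  a^+=-0.9072

a_post = -0.9072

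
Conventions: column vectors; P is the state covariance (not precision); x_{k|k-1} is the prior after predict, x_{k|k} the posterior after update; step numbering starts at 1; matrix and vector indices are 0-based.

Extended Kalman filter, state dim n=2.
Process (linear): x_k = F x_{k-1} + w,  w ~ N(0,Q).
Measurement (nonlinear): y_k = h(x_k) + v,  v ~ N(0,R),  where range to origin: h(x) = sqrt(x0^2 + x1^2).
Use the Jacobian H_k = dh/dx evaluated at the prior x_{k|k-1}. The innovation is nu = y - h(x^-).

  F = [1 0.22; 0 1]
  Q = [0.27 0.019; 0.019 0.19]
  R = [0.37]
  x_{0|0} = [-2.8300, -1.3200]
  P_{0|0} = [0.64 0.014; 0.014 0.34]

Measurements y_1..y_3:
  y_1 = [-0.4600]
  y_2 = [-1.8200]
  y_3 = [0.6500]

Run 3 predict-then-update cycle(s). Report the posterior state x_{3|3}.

x_post = [0.6175, 0.4712]

step 1: x^-=[-3.1204, -1.3200]  P^-=[0.9326 0.1078; 0.1078 0.5300]  H_jac=[-0.9210 -0.3896]  S=[1.3189]  K=[-0.6831; -0.2318]  nu=[-3.8481]  x^+=[-0.4917, -0.4278]  P^+=[0.3172 -0.1011; -0.1011 0.4591]
step 2: x^-=[-0.5859, -0.4278]  P^-=[0.5649 0.0189; 0.0189 0.6491]  H_jac=[-0.8076 -0.5898]  S=[0.9822]  K=[-0.4758; -0.4053]  nu=[-2.5455]  x^+=[0.6254, 0.6038]  P^+=[0.3425 -0.1705; -0.1705 0.4878]
step 3: x^-=[0.7582, 0.6038]  P^-=[0.5611 -0.0442; -0.0442 0.6778]  H_jac=[0.7822 0.6230]  S=[0.9333]  K=[0.4408; 0.4153]  nu=[-0.3193]  x^+=[0.6175, 0.4712]  P^+=[0.3798 -0.2151; -0.2151 0.5167]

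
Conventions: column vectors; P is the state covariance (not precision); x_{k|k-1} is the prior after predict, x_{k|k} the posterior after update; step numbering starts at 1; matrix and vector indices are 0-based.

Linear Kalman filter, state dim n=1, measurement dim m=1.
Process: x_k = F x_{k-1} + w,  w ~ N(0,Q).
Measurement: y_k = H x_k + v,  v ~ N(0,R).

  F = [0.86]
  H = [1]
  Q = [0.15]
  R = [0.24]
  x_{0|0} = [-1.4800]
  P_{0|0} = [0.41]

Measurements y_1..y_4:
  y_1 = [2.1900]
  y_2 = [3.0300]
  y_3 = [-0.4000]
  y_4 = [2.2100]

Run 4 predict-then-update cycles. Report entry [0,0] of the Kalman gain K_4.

step 1: x^-=[-1.2728]  P^-=[0.4532]  S=[0.6932]  K=[0.6538]  nu=[3.4628]  x^+=[0.9912]  P^+=[0.1569]
step 2: x^-=[0.8524]  P^-=[0.2661]  S=[0.5061]  K=[0.5257]  nu=[2.1776]  x^+=[1.9973]  P^+=[0.1262]
step 3: x^-=[1.7176]  P^-=[0.2433]  S=[0.4833]  K=[0.5034]  nu=[-2.1176]  x^+=[0.6515]  P^+=[0.1208]
step 4: x^-=[0.5603]  P^-=[0.2394]  S=[0.4794]  K=[0.4993]  nu=[1.6497]  x^+=[1.3841]  P^+=[0.1198]

K[0,0] = 0.4993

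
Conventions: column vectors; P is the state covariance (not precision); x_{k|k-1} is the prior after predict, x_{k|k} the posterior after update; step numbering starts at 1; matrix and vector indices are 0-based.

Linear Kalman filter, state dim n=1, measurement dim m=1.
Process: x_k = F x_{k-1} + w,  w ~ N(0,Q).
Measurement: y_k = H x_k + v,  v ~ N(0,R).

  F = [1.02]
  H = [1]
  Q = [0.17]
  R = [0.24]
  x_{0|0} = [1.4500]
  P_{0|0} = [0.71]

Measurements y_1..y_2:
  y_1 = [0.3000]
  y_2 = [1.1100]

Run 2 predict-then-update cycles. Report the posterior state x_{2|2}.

x_post = [0.8916]

step 1: x^-=[1.4790]  P^-=[0.9087]  S=[1.1487]  K=[0.7911]  nu=[-1.1790]  x^+=[0.5463]  P^+=[0.1899]
step 2: x^-=[0.5573]  P^-=[0.3675]  S=[0.6075]  K=[0.6050]  nu=[0.5527]  x^+=[0.8916]  P^+=[0.1452]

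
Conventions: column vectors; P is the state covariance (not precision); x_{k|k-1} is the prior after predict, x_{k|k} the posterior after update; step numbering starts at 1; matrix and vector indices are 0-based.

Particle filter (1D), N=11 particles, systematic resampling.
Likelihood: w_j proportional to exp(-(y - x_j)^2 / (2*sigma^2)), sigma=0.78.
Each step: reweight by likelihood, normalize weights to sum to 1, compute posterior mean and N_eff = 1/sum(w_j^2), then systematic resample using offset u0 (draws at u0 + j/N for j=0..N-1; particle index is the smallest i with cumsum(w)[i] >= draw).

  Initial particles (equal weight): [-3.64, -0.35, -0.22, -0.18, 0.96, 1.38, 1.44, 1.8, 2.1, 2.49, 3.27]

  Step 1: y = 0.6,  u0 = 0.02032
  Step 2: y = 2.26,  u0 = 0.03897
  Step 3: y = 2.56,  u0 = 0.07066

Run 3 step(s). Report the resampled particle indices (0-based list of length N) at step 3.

step 1: w=[0.0000, 0.1122, 0.1356, 0.1429, 0.2119, 0.1429, 0.1320, 0.0722, 0.0371, 0.0125, 0.0007]  mean=0.7370  Neff=7.0977  idx=[1, 1, 2, 3, 3, 4, 4, 5, 6, 6, 7]
step 2: w=[0.0012, 0.0012, 0.0021, 0.0025, 0.0025, 0.0818, 0.0818, 0.1736, 0.1888, 0.1888, 0.2757]  mean=1.4345  Neff=5.2394  idx=[5, 6, 7, 7, 8, 8, 9, 9, 10, 10, 10]
step 3: w=[0.0292, 0.0292, 0.0763, 0.0763, 0.0855, 0.0855, 0.0855, 0.0855, 0.1490, 0.1490, 0.1490]  mean=1.5638  Neff=9.1572  idx=[2, 3, 4, 5, 6, 7, 8, 9, 9, 10, 10]

resampled_idx = [2, 3, 4, 5, 6, 7, 8, 9, 9, 10, 10]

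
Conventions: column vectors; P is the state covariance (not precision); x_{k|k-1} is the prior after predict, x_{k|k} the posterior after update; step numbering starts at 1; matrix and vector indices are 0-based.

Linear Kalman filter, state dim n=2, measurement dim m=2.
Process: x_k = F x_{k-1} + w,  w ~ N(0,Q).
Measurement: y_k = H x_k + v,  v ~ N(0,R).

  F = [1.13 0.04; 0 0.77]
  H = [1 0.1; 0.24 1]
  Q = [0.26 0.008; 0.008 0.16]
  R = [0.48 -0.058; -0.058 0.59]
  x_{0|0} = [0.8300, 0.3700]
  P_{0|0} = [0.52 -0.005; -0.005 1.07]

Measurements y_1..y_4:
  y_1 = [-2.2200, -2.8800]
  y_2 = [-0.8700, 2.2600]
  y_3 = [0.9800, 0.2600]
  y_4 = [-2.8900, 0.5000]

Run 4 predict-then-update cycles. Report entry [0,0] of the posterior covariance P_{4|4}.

P_post[0,0] = 0.2635

step 1: x^-=[0.9527, 0.2849]  P^-=[0.9252 0.0366; 0.0366 0.7944]  S=[1.4205 0.2810; 0.2810 1.4553]  K=[0.6433 0.0535; -0.0286 0.5574]  nu=[-3.2012, -3.3935]  x^+=[-1.2884, -1.5153]  P^+=[0.3138 -0.0810; -0.0810 0.3500]
step 2: x^-=[-1.5165, -1.1668]  P^-=[0.6539 -0.0517; -0.0517 0.3675]  S=[1.1273 0.0827; 0.0827 0.9703]  K=[0.5711 0.0597; -0.0404 0.3694]  nu=[0.7632, 3.7908]  x^+=[-0.8542, 0.2026]  P^+=[0.2771 -0.0644; -0.0644 0.2357]
step 3: x^-=[-0.9571, 0.1560]  P^-=[0.6084 -0.0408; -0.0408 0.2998]  S=[1.0833 0.0763; 0.0763 0.9052]  K=[0.5530 0.0697; -0.0327 0.3231]  nu=[1.9215, 0.3337]  x^+=[0.1287, 0.2010]  P^+=[0.2669 -0.0550; -0.0550 0.2057]
step 4: x^-=[0.1535, 0.1548]  P^-=[0.5961 -0.0335; -0.0335 0.2820]  S=[1.0723 0.0789; 0.0789 0.8902]  K=[0.5474 0.0745; -0.0278 0.3102]  nu=[-3.0589, 0.3084]  x^+=[-1.4979, 0.3355]  P^+=[0.2635 -0.0510; -0.0510 0.1969]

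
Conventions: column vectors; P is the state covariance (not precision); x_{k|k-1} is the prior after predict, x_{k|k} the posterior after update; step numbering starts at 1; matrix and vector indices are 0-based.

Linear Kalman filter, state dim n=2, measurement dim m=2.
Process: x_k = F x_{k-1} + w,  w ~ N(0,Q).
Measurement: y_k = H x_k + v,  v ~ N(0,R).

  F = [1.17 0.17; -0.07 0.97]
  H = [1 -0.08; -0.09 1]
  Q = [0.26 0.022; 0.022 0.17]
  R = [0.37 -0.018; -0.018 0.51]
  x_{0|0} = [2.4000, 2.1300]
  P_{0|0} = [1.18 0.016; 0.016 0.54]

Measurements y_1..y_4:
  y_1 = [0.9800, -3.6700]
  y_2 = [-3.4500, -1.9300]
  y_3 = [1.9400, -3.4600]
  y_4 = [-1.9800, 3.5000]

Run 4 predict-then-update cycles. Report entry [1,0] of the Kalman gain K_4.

step 1: x^-=[3.1701, 1.8981]  P^-=[1.8973 0.0324; 0.0324 0.6817]  S=[2.2665 -0.2107; -0.2107 1.2012]  K=[0.8389 0.0319; 0.0435 0.5727]  nu=[-2.0383, -5.2828]  x^+=[1.2914, -1.2159]  P^+=[0.3122 0.0293; 0.0293 0.2939]
step 2: x^-=[1.3042, -1.2698]  P^-=[0.7075 0.0778; 0.0778 0.4441]  S=[1.0679 -0.0389; -0.0389 0.9458]  K=[0.6582 0.0420; 0.0565 0.4645]  nu=[-4.8558, -0.5428]  x^+=[-1.9147, -1.7961]  P^+=[0.2453 0.0316; 0.0316 0.2387]
step 3: x^-=[-2.5455, -1.6082]  P^-=[0.6153 0.0768; 0.0768 0.3915]  S=[0.9755 -0.0274; -0.0274 0.8927]  K=[0.6257 0.0432; 0.0587 0.4326]  nu=[4.3569, -2.0809]  x^+=[0.0905, -2.2525]  P^+=[0.2333 0.0317; 0.0317 0.2224]
step 4: x^-=[-0.2770, -2.1913]  P^-=[0.5984 0.0752; 0.0752 0.3761]  S=[0.9587 -0.0262; -0.0262 0.8774]  K=[0.6190 0.0428; 0.0586 0.4227]  nu=[-1.8783, 5.6664]  x^+=[-1.1970, 0.0938]  P^+=[0.2308 0.0315; 0.0315 0.2174]

K[1,0] = 0.0586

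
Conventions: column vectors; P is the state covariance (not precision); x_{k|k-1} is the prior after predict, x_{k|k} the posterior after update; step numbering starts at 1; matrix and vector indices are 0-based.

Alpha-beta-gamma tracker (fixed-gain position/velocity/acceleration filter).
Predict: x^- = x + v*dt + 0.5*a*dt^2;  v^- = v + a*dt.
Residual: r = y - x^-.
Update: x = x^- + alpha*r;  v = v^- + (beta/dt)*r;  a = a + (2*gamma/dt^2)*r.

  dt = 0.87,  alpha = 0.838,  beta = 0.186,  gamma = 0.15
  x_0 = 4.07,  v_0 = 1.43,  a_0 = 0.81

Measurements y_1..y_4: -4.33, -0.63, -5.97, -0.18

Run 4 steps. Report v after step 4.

v_post = -4.3890

step 1: x_pred=5.6206  r=-9.9506  x^+=-2.7180  v^+=0.0073  a^+=-3.1340
step 2: x_pred=-3.8977  r=3.2677  x^+=-1.1594  v^+=-2.0206  a^+=-1.8388
step 3: x_pred=-3.6132  r=-2.3568  x^+=-5.5882  v^+=-4.1243  a^+=-2.7729
step 4: x_pred=-10.2257  r=10.0457  x^+=-1.8074  v^+=-4.3890  a^+=1.2087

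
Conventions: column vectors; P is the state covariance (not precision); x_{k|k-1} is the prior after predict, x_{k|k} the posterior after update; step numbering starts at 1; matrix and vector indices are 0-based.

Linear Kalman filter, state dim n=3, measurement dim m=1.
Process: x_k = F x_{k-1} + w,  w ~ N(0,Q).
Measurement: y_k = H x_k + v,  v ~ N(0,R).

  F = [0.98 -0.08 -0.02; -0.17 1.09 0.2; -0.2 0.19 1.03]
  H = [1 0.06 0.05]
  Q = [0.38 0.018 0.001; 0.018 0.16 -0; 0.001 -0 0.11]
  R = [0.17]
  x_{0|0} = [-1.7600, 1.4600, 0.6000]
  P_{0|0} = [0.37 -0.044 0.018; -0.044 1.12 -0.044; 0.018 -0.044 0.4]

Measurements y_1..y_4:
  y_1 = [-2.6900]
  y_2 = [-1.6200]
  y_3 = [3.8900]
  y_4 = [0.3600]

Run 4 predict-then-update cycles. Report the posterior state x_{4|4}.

x_post = [0.4746, 3.3005, 2.7459]

step 1: x^-=[-1.8536, 2.0106, 1.2474]  P^-=[0.7487 -0.1853 -0.0836; -0.1853 1.5133 0.2830; -0.0836 0.2830 0.5683]  S=[0.8967]  K=[0.8179; -0.0896; -0.0427]  nu=[-1.0194]  x^+=[-2.6874, 2.1019, 1.2909]  P^+=[0.1488 -0.1196 -0.0524; -0.1196 1.5061 0.2796; -0.0524 0.2796 0.5667]
step 2: x^-=[-2.8276, 3.0061, 2.2665]  P^-=[0.5545 -0.2907 -0.1641; -0.2907 2.1461 0.7994; -0.1641 0.7994 0.9116]  S=[0.6880]  K=[0.7687; -0.1773; -0.1025]  nu=[0.9139]  x^+=[-2.1251, 2.8440, 2.1728]  P^+=[0.1480 -0.1970 -0.1099; -0.1970 2.1245 0.7869; -0.1099 0.7869 0.9044]
step 3: x^-=[-2.3536, 3.8958, 3.2033]  P^-=[0.5738 -0.4602 -0.2979; -0.4602 3.1481 1.6176; -0.2979 1.6176 1.5203]  S=[0.6836]  K=[0.7772; -0.2786; -0.1826]  nu=[5.8497]  x^+=[2.1926, 2.2658, 2.1350]  P^+=[0.1609 -0.3122 -0.2009; -0.3122 3.0950 1.5828; -0.2009 1.5828 1.4975]
step 4: x^-=[1.9248, 2.5240, 2.1911]  P^-=[0.6168 -0.7223 -0.5116; -0.7223 4.7212 2.9134; -0.5116 2.9134 2.5428]  S=[0.6898]  K=[0.7943; -0.4253; -0.3039]  nu=[-1.8258]  x^+=[0.4746, 3.3005, 2.7459]  P^+=[0.1816 -0.4893 -0.3451; -0.4893 4.5964 2.8243; -0.3451 2.8243 2.4791]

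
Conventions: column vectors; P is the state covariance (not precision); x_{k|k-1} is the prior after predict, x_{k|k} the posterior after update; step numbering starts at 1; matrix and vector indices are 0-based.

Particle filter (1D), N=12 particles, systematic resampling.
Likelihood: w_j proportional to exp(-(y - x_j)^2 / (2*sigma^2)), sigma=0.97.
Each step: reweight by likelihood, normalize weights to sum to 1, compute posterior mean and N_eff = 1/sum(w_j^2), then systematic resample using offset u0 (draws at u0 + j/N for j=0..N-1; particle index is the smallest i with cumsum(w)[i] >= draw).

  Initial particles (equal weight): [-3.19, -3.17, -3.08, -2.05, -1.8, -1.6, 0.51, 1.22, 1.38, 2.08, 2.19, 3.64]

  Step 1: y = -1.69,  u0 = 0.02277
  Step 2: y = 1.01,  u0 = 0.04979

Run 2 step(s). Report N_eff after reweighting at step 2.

step 1: w=[0.0758, 0.0782, 0.0898, 0.2339, 0.2490, 0.2495, 0.0191, 0.0028, 0.0017, 0.0001, 0.0001, 0.0000]  mean=-2.0772  Neff=5.0187  idx=[0, 1, 2, 3, 3, 3, 4, 4, 4, 5, 5, 5]
step 2: w=[0.0006, 0.0006, 0.0009, 0.0471, 0.0471, 0.0471, 0.1027, 0.1027, 0.1027, 0.1828, 0.1828, 0.1828]  mean=-1.7285  Neff=7.2181  idx=[4, 5, 6, 7, 8, 9, 9, 9, 10, 10, 11, 11]

N_eff = 7.2181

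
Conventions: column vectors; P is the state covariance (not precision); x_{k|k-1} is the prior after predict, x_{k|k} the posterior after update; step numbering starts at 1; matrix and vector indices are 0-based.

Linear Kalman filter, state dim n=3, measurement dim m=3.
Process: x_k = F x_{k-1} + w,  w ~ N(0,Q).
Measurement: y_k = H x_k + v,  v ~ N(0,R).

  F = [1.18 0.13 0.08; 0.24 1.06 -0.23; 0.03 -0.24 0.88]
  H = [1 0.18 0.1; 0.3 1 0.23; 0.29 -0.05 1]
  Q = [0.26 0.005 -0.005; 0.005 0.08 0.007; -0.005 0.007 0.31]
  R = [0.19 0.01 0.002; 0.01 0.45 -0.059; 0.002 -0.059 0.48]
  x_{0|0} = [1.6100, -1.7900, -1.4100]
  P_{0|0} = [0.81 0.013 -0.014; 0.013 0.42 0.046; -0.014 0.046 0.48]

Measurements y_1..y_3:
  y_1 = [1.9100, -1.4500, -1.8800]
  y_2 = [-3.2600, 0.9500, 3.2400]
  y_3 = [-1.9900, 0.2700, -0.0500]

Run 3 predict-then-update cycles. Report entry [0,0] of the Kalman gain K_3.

step 1: x^-=[1.5543, -1.1867, -0.7629]  P^-=[1.4003 0.3062 0.0305; 0.3062 0.6097 -0.1489; 0.0305 -0.1489 0.6863]  S=[1.7279 0.8652 0.4773; 0.8652 1.3414 0.1384; 0.4773 0.1384 1.3093]  K=[0.8371 0.0051 0.0161; 0.0175 0.4994 -0.1284; -0.1417 0.0447 0.5835]  nu=[0.6456, -0.5541, -1.6272]  x^+=[2.0657, -1.2433, -1.8286]  P^+=[0.1689 -0.0314 -0.0415; -0.0314 0.2578 -0.0690; -0.0415 -0.0690 0.2857]
step 2: x^-=[2.1296, -0.4016, -1.2488]  P^-=[0.4825 0.0495 -0.0279; 0.0495 0.4167 -0.1911; -0.0279 -0.1911 0.5737]  S=[0.6971 0.2608 0.1335; 0.2608 0.8785 -0.0914; 0.1335 -0.0914 1.0968]  K=[0.6944 0.0093 0.0161; 0.0227 0.4191 -0.1480; -0.1155 0.0136 0.5396]  nu=[-5.1924, 0.9999, 3.8512]  x^+=[-1.4044, -0.6699, 1.4425]  P^+=[0.1397 -0.0241 -0.0331; -0.0241 0.2227 -0.0776; -0.0331 -0.0776 0.2637]
step 3: x^-=[-1.6289, -1.3789, 1.3880]  P^-=[0.4447 0.0436 -0.0236; 0.0436 0.3814 -0.1848; -0.0236 -0.1848 0.5585]  S=[0.6570 0.2386 0.1269; 0.2386 0.8388 -0.0903; 0.1269 -0.0903 1.0804]  K=[0.6769 0.0139 0.0172; 0.0273 0.3960 -0.1471; -0.1091 0.0128 0.5331]  nu=[-0.2517, 1.8183, -1.0346]  x^+=[-1.7919, -0.5136, 0.8872]  P^+=[0.1358 -0.0215 -0.0317; -0.0215 0.2113 -0.0771; -0.0317 -0.0771 0.2602]

K[0,0] = 0.6769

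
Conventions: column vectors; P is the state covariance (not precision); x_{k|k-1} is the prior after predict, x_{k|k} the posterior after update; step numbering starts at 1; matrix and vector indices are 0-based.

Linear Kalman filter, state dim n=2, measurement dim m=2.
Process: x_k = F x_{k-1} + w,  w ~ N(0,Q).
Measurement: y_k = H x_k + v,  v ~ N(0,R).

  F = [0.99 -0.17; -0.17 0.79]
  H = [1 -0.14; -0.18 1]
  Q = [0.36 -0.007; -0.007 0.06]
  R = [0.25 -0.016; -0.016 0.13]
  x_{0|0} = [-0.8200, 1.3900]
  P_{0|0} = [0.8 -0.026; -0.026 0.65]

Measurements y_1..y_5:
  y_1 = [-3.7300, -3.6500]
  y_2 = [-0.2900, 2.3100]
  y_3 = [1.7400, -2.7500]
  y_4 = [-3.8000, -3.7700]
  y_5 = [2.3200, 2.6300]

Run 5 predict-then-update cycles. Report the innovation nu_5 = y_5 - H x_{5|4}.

innov = [3.6475, 3.7569]

step 1: x^-=[-1.0481, 1.2375]  P^-=[1.1716 -0.2500; -0.2500 0.4958]  S=[1.5013 -0.5526; -0.5526 0.7537]  K=[0.7925 -0.0305; 0.0703 0.7690]  nu=[-2.5086, -5.0762]  x^+=[-2.8814, -2.8424]  P^+=[0.2014 0.0196; 0.0196 0.1024]
step 2: x^-=[-2.3694, -1.7556]  P^-=[0.5537 -0.0387; -0.0387 0.1244]  S=[0.8170 -0.1728; -0.1728 0.2863]  K=[0.6673 -0.0806; 0.0325 0.4786]  nu=[1.8336, 3.6391]  x^+=[-1.4393, 0.0455]  P^+=[0.1694 0.0093; 0.0093 0.0634]
step 3: x^-=[-1.4326, 0.2807]  P^-=[0.5247 -0.0365; -0.0365 0.1019]  S=[0.7869 -0.1621; -0.1621 0.2621]  K=[0.6537 -0.0952; 0.0239 0.4288]  nu=[3.2119, -3.2885]  x^+=[0.9800, -1.0528]  P^+=[0.1659 0.0070; 0.0070 0.0566]
step 4: x^-=[1.1492, -0.9983]  P^-=[0.5219 -0.0368; -0.0368 0.0982]  S=[0.7841 -0.1615; -0.1615 0.2584]  K=[0.6518 -0.0988; 0.0219 0.4195]  nu=[-5.0889, -2.5648]  x^+=[-1.9144, -2.1856]  P^+=[0.1654 0.0065; 0.0065 0.0554]
step 5: x^-=[-1.5237, -1.4012]  P^-=[0.5216 -0.0370; -0.0370 0.0976]  S=[0.7838 -0.1615; -0.1615 0.2578]  K=[0.6515 -0.0996; 0.0214 0.4178]  nu=[3.6475, 3.7569]  x^+=[0.4783, 0.2465]  P^+=[0.1654 0.0064; 0.0064 0.0551]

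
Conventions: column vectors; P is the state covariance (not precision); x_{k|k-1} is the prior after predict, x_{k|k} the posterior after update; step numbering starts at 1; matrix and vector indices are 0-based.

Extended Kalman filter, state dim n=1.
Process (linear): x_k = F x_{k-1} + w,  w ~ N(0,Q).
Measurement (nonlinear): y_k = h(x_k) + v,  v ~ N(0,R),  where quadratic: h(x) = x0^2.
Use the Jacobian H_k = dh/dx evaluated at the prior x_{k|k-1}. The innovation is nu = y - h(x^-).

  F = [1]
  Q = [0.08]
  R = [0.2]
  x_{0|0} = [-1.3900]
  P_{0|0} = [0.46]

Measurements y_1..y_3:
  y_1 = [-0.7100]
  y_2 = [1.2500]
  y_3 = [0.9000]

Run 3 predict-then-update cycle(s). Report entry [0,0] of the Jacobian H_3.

H_jac[0,0] = -1.6569

step 1: x^-=[-1.3900]  P^-=[0.5400]  H_jac=[-2.7800]  S=[4.3733]  K=[-0.3433]  nu=[-2.6421]  x^+=[-0.4831]  P^+=[0.0247]
step 2: x^-=[-0.4831]  P^-=[0.1047]  H_jac=[-0.9661]  S=[0.2977]  K=[-0.3397]  nu=[1.0166]  x^+=[-0.8285]  P^+=[0.0703]
step 3: x^-=[-0.8285]  P^-=[0.1503]  H_jac=[-1.6569]  S=[0.6127]  K=[-0.4065]  nu=[0.2136]  x^+=[-0.9153]  P^+=[0.0491]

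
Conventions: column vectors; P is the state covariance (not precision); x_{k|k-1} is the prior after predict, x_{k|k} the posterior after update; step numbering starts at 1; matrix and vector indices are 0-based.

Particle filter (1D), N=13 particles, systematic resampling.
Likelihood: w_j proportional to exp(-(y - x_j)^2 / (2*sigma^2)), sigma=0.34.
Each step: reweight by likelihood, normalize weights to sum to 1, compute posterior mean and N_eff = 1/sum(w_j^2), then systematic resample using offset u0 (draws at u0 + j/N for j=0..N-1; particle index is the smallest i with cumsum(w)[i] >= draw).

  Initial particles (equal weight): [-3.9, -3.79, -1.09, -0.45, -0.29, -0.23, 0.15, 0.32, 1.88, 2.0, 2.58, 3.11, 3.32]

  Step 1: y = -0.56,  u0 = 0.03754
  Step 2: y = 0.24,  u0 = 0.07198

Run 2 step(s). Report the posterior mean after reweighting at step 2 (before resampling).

step 1: w=[0.0000, 0.0000, 0.1080, 0.3454, 0.2655, 0.2272, 0.0411, 0.0128, 0.0000, 0.0000, 0.0000, 0.0000, 0.0000]  mean=-0.3921  Neff=3.9227  idx=[2, 3, 3, 3, 3, 3, 4, 4, 4, 5, 5, 5, 6]
step 2: w=[0.0001, 0.0350, 0.0350, 0.0350, 0.0350, 0.0350, 0.0813, 0.0813, 0.0813, 0.1054, 0.1054, 0.1054, 0.2647]  mean=-0.1826  Neff=7.7292  idx=[3, 5, 6, 7, 8, 9, 10, 10, 11, 12, 12, 12, 12]

post_mean = -0.1826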